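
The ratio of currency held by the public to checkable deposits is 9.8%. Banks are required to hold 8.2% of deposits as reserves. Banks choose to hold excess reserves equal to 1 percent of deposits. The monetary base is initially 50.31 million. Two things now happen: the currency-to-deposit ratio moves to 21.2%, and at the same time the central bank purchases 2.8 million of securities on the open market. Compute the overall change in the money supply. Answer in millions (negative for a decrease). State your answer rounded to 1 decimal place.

-79.0 million

Before: m₁ = (1 + 0.098) / (0.082 + 0.01 + 0.098) ≈ 5.7789, MB₁ = 50.31, so M₁ = 5.7789 × 50.31 ≈ 290.7365 million.
After: m₂ = (1 + 0.212) / (0.082 + 0.01 + 0.212) ≈ 3.9868, MB₂ = 50.31 + 2.8 = 53.11, so M₂ = 3.9868 × 53.11 ≈ 211.7389 million.
ΔM = M₂ − M₁ = 211.7389 − 290.7365 = -78.9976 million.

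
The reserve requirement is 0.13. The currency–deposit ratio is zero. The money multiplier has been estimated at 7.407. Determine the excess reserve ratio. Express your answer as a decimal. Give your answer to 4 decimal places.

0.0050

Using m = 7.407. Since m = (1 + c)/(c + rr + e), the denominator satisfies c + rr + e = (1 + c)/m = (1 + 0) / 7.407 ≈ 0.135007.
With c = 0 and rr = 0.13, the excess reserve ratio is 0.135007 − 0 − 0.13 = 0.005007.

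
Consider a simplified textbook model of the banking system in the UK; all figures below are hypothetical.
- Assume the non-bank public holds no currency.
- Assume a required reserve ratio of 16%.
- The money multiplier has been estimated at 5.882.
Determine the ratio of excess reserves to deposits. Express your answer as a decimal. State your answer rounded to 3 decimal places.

Using m = 5.882. Since m = (1 + c)/(c + rr + e), the denominator satisfies c + rr + e = (1 + c)/m = (1 + 0) / 5.882 ≈ 0.170010.
With c = 0 and rr = 0.16, the ratio of excess reserves to deposits is 0.170010 − 0 − 0.16 = 0.01001.

0.010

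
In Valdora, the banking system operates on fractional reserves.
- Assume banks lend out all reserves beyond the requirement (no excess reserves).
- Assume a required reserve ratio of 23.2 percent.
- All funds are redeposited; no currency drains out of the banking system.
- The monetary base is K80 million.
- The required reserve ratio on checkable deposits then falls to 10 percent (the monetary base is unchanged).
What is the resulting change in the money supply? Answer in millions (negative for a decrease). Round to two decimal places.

K455.17 million

Initially m₁ = 1 / (0.232) ≈ 4.31034, so M₁ = 4.31034 × 80 = 344.8272 million.
After the change m₂ = 1 / (0.1) = 10, so M₂ = 10 × 80 = 800 million.
ΔM = M₂ − M₁ = 800 − 344.8272 = 455.1728 million.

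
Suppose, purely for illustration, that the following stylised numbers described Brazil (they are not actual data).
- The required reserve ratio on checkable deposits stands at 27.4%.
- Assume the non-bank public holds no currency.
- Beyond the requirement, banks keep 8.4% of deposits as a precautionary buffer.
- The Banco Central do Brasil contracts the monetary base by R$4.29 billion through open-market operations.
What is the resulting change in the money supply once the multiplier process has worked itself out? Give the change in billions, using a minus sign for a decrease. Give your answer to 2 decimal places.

The money multiplier is m = 1 / (rr + e) = 1 / (0.274 + 0.084) ≈ 2.7933.
The sale removes 4.29 billion of base, so ΔM = m × ΔMB = 2.7933 × (−4.29) ≈ -11.9833 billion.

-11.98 billion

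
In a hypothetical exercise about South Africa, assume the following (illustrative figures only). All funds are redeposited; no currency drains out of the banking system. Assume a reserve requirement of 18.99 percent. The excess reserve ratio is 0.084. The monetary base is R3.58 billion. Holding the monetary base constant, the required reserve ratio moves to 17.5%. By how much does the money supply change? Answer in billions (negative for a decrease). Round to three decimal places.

Initially m₁ = 1 / (0.1899 + 0.084) ≈ 3.65097, so M₁ = 3.65097 × 3.58 ≈ 13.0705 billion.
After the change m₂ = 1 / (0.175 + 0.084) ≈ 3.86100, so M₂ = 3.86100 × 3.58 ≈ 13.8224 billion.
ΔM = M₂ − M₁ = 13.8224 − 13.0705 = 0.7519 billion.

R0.752 billion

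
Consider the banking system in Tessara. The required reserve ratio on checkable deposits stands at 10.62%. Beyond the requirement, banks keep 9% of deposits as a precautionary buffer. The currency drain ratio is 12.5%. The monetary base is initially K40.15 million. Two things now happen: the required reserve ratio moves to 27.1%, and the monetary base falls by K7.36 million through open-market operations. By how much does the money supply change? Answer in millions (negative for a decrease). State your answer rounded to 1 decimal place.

-64.7 million

Before: m₁ = (1 + 0.125) / (0.1062 + 0.09 + 0.125) ≈ 3.5025, MB₁ = 40.15, so M₁ = 3.5025 × 40.15 ≈ 140.6254 million.
After: m₂ = (1 + 0.125) / (0.271 + 0.09 + 0.125) ≈ 2.3148, MB₂ = 40.15 − 7.36 = 32.79, so M₂ = 2.3148 × 32.79 ≈ 75.9023 million.
ΔM = M₂ − M₁ = 75.9023 − 140.6254 = -64.7231 million.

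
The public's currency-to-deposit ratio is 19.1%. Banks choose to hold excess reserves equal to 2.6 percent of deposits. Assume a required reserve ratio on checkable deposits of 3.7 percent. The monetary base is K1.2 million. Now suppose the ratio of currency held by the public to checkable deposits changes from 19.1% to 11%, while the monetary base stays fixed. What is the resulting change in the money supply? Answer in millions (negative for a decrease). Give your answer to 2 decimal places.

K2.07 million

Initially m₁ = (1 + 0.191) / (0.037 + 0.026 + 0.191) ≈ 4.6890, so M₁ = 4.6890 × 1.2 = 5.6268 million.
After the change m₂ = (1 + 0.11) / (0.037 + 0.026 + 0.11) ≈ 6.4162, so M₂ = 6.4162 × 1.2 ≈ 7.6994 million.
ΔM = M₂ − M₁ = 7.6994 − 5.6268 = 2.0726 million.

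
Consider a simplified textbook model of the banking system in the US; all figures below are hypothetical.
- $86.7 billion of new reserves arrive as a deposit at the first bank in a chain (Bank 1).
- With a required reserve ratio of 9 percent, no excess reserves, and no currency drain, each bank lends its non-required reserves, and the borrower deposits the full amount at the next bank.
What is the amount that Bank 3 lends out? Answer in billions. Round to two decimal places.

Each bank lends a fraction (1 − rr) = 0.9100 of the deposit it receives, so Bank 3 receives 86.7·0.9100^2 and lends 86.7·0.9100^3 ≈ 65.3346 billion.

$65.33 billion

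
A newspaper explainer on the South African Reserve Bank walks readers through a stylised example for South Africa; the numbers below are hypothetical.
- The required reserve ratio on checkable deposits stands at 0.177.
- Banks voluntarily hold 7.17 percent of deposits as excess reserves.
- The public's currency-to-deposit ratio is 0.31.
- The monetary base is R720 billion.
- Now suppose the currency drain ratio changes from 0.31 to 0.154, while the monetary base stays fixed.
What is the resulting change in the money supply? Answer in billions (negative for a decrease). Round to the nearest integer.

R375 billion

Initially m₁ = (1 + 0.31) / (0.177 + 0.0717 + 0.31) ≈ 2.3447, so M₁ = 2.3447 × 720 = 1688.184 billion.
After the change m₂ = (1 + 0.154) / (0.177 + 0.0717 + 0.154) ≈ 2.8657, so M₂ = 2.8657 × 720 = 2063.304 billion.
ΔM = M₂ − M₁ = 2063.304 − 1688.184 = 375.12 billion.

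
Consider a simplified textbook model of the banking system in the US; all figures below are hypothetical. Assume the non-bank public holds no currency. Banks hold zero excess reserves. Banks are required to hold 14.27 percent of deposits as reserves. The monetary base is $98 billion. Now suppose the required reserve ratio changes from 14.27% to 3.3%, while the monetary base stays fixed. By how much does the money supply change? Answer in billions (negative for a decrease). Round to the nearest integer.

Initially m₁ = 1 / (0.1427) ≈ 7.0077, so M₁ = 7.0077 × 98 = 686.7546 billion.
After the change m₂ = 1 / (0.033) ≈ 30.3030, so M₂ = 30.3030 × 98 = 2969.694 billion.
ΔM = M₂ − M₁ = 2969.694 − 686.7546 = 2282.9394 billion.

$2283 billion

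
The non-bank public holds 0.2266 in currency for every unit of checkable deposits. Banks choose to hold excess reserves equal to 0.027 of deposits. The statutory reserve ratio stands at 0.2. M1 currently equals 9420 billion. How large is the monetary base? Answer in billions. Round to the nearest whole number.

3484 billion

The money multiplier is m = (1 + c) / (rr + e + c) = (1 + 0.2266) / (0.2 + 0.027 + 0.2266) ≈ 2.70414.
MB = M / m = 9420 / 2.70414 ≈ 3483.5474 billion.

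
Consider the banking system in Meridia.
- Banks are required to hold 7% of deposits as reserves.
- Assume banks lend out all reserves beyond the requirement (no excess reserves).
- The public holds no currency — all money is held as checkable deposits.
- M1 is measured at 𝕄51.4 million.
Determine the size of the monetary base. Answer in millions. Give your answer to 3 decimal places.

𝕄3.598 million

With no currency drain and no excess reserves, the money multiplier is m = 1/rr = 1/0.07 ≈ 14.285714.
The monetary base is MB = M / m = 51.4 / 14.285714 ≈ 3.598 million.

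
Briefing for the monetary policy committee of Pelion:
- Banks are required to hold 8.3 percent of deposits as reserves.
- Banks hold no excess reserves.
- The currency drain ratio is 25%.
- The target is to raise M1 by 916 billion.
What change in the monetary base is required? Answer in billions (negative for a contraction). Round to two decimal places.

The money multiplier is m = (1 + c) / (rr + c) = (1 + 0.25) / (0.083 + 0.25) ≈ 3.753754.
ΔMB = ΔM / m = (+916) / 3.753754 ≈ 244.0224 billion.

244.02 billion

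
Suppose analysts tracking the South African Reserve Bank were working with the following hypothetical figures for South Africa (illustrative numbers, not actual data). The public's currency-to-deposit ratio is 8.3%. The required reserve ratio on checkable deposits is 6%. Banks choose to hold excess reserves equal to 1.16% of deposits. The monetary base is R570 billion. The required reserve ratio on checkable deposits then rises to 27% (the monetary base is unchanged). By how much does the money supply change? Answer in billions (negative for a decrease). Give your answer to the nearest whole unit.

-2300 billion

Initially m₁ = (1 + 0.083) / (0.06 + 0.0116 + 0.083) ≈ 7.0052, so M₁ = 7.0052 × 570 = 3992.964 billion.
After the change m₂ = (1 + 0.083) / (0.27 + 0.0116 + 0.083) ≈ 2.9704, so M₂ = 2.9704 × 570 = 1693.128 billion.
ΔM = M₂ − M₁ = 1693.128 − 3992.964 = -2299.836 billion.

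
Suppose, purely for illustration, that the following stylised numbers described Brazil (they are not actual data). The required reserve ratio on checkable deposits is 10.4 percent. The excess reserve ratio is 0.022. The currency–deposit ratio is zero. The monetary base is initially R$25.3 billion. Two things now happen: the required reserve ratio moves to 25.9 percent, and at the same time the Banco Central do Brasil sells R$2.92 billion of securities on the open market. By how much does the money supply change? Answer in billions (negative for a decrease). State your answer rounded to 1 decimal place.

Before: m₁ = 1 / (0.104 + 0.022) ≈ 7.9365, MB₁ = 25.3, so M₁ = 7.9365 × 25.3 ≈ 200.7935 billion.
After: m₂ = 1 / (0.259 + 0.022) ≈ 3.5587, MB₂ = 25.3 − 2.92 = 22.38, so M₂ = 3.5587 × 22.38 ≈ 79.6437 billion.
ΔM = M₂ − M₁ = 79.6437 − 200.7935 = -121.1498 billion.

-121.1 billion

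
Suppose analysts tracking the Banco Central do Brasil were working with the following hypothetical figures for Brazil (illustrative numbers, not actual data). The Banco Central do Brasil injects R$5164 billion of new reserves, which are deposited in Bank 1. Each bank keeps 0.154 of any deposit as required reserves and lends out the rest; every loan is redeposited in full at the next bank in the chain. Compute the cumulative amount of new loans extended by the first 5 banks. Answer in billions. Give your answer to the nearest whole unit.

Bank i lends (1 − rr)^i of the original deposit: Bank 1 lends 5164·0.8460 = 4368.7440, Bank 2 lends 5164·0.8460² ≈ 3695.9574, and so on.
Summing a geometric series: total = 5164·[0.8460·(1 − 0.8460^5) / (1 − 0.8460)] ≈ 16074.6237 billion.

R$16075 billion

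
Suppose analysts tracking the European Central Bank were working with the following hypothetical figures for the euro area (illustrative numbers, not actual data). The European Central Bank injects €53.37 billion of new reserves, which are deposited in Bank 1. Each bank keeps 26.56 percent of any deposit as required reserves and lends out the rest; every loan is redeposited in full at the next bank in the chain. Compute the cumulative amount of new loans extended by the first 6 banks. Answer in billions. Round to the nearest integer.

Bank i lends (1 − rr)^i of the original deposit: Bank 1 lends 53.37·0.7344 ≈ 39.1949, Bank 2 lends 53.37·0.7344² ≈ 28.7848, and so on.
Summing a geometric series: total = 53.37·[0.7344·(1 − 0.7344^6) / (1 − 0.7344)] ≈ 124.4188 billion.

€124 billion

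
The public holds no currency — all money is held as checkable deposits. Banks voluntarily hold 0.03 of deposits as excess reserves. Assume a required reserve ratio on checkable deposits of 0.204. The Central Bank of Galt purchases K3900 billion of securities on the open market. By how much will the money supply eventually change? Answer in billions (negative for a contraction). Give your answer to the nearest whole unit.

The money multiplier is m = 1 / (rr + e) = 1 / (0.204 + 0.03) ≈ 4.27350.
The purchase adds 3900 billion of base, so ΔM = m × ΔMB = 4.27350 × (+3900) = 16666.65 billion.

K16667 billion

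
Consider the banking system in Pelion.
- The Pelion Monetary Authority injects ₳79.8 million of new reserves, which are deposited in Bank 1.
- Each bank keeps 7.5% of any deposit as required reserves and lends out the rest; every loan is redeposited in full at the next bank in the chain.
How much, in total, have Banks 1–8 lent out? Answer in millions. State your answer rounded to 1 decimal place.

₳456.7 million

Bank i lends (1 − rr)^i of the original deposit: Bank 1 lends 79.8·0.9250 = 73.8150, Bank 2 lends 79.8·0.9250² ≈ 68.2789, and so on.
Summing a geometric series: total = 79.8·[0.9250·(1 − 0.9250^8) / (1 − 0.9250)] ≈ 456.7064 million.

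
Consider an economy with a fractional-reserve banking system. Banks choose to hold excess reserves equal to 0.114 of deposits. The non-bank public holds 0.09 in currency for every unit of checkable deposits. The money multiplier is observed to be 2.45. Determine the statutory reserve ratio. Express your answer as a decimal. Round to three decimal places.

Using m = 2.45. Since m = (1 + c)/(c + rr + e), the denominator satisfies c + rr + e = (1 + c)/m = (1 + 0.09) / 2.45 ≈ 0.444898.
With c = 0.09 and e = 0.114, the statutory reserve ratio is 0.444898 − 0.09 − 0.114 = 0.240898.

0.241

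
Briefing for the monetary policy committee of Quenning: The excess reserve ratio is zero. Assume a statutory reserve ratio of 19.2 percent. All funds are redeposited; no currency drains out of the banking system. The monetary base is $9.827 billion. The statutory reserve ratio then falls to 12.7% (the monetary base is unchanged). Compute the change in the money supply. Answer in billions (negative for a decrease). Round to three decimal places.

$26.196 billion

Initially m₁ = 1 / (0.192) ≈ 5.20833, so M₁ = 5.20833 × 9.827 ≈ 51.1823 billion.
After the change m₂ = 1 / (0.127) ≈ 7.87402, so M₂ = 7.87402 × 9.827 ≈ 77.378 billion.
ΔM = M₂ − M₁ = 77.378 − 51.1823 = 26.1957 billion.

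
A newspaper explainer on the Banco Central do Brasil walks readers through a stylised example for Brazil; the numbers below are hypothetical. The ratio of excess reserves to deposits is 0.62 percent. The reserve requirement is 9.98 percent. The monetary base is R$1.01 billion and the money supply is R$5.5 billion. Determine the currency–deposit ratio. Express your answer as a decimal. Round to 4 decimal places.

Using m = M/MB = 5.5/1.01 ≈ 5.445545. From m = (1 + c)/(c + rr + e), rearranging gives 1 + c = m·(c + rr + e), so c·(1 − m) = m·(rr + e) − 1.
Hence c = [m·(rr + e) − 1]/(1 − m) = [5.445545 × (0.0998 + 0.0062) − 1] / (1 − 5.445545) ≈ 0.095100.

0.0951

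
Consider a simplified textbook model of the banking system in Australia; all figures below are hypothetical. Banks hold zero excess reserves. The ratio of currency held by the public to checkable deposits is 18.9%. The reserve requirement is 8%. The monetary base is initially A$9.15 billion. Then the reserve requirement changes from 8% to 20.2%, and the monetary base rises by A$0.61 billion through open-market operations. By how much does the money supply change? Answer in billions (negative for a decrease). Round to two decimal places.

-10.76 billion

Before: m₁ = (1 + 0.189) / (0.08 + 0.189) ≈ 4.4201, MB₁ = 9.15, so M₁ = 4.4201 × 9.15 ≈ 40.4439 billion.
After: m₂ = (1 + 0.189) / (0.202 + 0.189) ≈ 3.0409, MB₂ = 9.15 + 0.61 = 9.76, so M₂ = 3.0409 × 9.76 ≈ 29.6792 billion.
ΔM = M₂ − M₁ = 29.6792 − 40.4439 = -10.7647 billion.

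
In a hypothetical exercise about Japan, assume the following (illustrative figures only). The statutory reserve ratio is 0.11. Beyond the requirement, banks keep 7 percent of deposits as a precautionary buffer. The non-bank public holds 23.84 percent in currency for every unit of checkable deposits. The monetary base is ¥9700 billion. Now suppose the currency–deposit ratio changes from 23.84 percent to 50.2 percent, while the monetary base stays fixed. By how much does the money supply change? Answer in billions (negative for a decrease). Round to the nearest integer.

Initially m₁ = (1 + 0.2384) / (0.11 + 0.07 + 0.2384) ≈ 2.95985, so M₁ = 2.95985 × 9700 = 28710.545 billion.
After the change m₂ = (1 + 0.502) / (0.11 + 0.07 + 0.502) ≈ 2.20235, so M₂ = 2.20235 × 9700 = 21362.795 billion.
ΔM = M₂ − M₁ = 21362.795 − 28710.545 = -7347.75 billion.

-7348 billion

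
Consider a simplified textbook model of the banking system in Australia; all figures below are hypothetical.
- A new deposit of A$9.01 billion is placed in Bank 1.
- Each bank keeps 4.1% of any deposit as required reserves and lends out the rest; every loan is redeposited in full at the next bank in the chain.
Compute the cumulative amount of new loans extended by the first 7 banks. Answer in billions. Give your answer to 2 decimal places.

Bank i lends (1 − rr)^i of the original deposit: Bank 1 lends 9.01·0.9590 ≈ 8.6406, Bank 2 lends 9.01·0.9590² ≈ 8.2863, and so on.
Summing a geometric series: total = 9.01·[0.9590·(1 − 0.9590^7) / (1 − 0.9590)] ≈ 53.5326 billion.

A$53.53 billion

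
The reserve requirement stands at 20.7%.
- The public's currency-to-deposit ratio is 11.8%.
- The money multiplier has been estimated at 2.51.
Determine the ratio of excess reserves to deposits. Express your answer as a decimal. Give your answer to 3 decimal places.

0.120

Using m = 2.51. Since m = (1 + c)/(c + rr + e), the denominator satisfies c + rr + e = (1 + c)/m = (1 + 0.118) / 2.51 ≈ 0.445418.
With c = 0.118 and rr = 0.207, the ratio of excess reserves to deposits is 0.445418 − 0.118 − 0.207 = 0.120418.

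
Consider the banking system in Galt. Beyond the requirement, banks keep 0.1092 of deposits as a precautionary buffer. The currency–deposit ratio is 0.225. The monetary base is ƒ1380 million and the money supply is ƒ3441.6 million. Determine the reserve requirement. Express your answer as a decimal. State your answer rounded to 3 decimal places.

Using m = M/MB = 3441.6/1380 ≈ 2.493913. Since m = (1 + c)/(c + rr + e), the denominator satisfies c + rr + e = (1 + c)/m = (1 + 0.225) / 2.493913 ≈ 0.491196.
With c = 0.225 and e = 0.1092, the reserve requirement is 0.491196 − 0.225 − 0.1092 = 0.156996.

0.157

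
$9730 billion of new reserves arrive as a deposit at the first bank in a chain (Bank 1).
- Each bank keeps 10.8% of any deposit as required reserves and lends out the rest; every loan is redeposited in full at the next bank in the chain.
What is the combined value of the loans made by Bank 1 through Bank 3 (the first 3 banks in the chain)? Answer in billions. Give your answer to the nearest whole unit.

$23327 billion

Bank i lends (1 − rr)^i of the original deposit: Bank 1 lends 9730·0.8920 = 8679.1600, Bank 2 lends 9730·0.8920² ≈ 7741.8107, and so on.
Summing a geometric series: total = 9730·[0.8920·(1 − 0.8920^3) / (1 − 0.8920)] ≈ 23326.6659 billion.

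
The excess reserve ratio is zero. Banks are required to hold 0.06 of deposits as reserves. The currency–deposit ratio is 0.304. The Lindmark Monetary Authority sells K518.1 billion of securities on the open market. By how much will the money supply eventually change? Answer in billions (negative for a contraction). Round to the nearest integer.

-1856 billion

The money multiplier is m = (1 + c) / (rr + c) = (1 + 0.304) / (0.06 + 0.304) ≈ 3.5824.
The sale removes 518.1 billion of base, so ΔM = m × ΔMB = 3.5824 × (−518.1) ≈ -1856.0414 billion.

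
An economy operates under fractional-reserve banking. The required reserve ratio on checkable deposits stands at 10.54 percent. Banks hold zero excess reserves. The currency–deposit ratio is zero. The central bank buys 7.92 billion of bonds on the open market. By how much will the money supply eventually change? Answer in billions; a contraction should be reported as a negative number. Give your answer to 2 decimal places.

75.14 billion

The simple money multiplier is m = 1/rr = 1/0.1054 ≈ 9.4877.
An open-market purchase increases the monetary base by 7.92 billion, so ΔM = m × ΔMB = 9.4877 × 7.92 ≈ 75.1426 billion.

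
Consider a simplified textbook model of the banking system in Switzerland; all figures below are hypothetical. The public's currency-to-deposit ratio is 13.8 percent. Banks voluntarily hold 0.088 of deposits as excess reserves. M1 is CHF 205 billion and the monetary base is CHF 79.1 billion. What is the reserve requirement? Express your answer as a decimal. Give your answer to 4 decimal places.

0.2131

Using m = M/MB = 205/79.1 ≈ 2.591656. Since m = (1 + c)/(c + rr + e), the denominator satisfies c + rr + e = (1 + c)/m = (1 + 0.138) / 2.591656 ≈ 0.439101.
With c = 0.138 and e = 0.088, the reserve requirement is 0.439101 − 0.138 − 0.088 = 0.213101.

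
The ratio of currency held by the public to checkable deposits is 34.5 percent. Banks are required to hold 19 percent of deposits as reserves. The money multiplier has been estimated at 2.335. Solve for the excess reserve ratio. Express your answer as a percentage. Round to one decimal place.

Using m = 2.335. Since m = (1 + c)/(c + rr + e), the denominator satisfies c + rr + e = (1 + c)/m = (1 + 0.345) / 2.335 ≈ 0.576017.
With c = 0.345 and rr = 0.19, the excess reserve ratio is 0.576017 − 0.345 − 0.19 = 0.041017.

4.1%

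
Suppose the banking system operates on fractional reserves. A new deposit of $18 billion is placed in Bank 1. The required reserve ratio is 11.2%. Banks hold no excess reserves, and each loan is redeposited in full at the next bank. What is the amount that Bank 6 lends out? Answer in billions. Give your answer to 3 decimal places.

Each bank lends a fraction (1 − rr) = 0.8880 of the deposit it receives, so Bank 6 receives 18·0.8880^5 and lends 18·0.8880^6 ≈ 8.8257 billion.

$8.826 billion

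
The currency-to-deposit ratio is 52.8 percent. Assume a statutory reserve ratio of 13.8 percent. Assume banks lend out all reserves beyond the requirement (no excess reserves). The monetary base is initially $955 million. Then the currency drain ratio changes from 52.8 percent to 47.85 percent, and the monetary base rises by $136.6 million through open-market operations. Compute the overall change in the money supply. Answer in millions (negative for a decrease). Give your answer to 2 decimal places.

Before: m₁ = (1 + 0.528) / (0.138 + 0.528) ≈ 2.2942943, MB₁ = 955, so M₁ = 2.2942943 × 955 ≈ 2191.0511 million.
After: m₂ = (1 + 0.4785) / (0.138 + 0.4785) ≈ 2.3982157, MB₂ = 955 + 136.6 = 1091.6, so M₂ = 2.3982157 × 1091.6 ≈ 2617.8923 million.
ΔM = M₂ − M₁ = 2617.8923 − 2191.0511 = 426.8412 million.

$426.84 million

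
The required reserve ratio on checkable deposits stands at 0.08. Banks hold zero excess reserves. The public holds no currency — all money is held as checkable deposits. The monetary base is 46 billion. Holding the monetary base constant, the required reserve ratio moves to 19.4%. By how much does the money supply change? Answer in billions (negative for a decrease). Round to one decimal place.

-337.9 billion

Initially m₁ = 1 / (0.08) = 12.5, so M₁ = 12.5 × 46 = 575 billion.
After the change m₂ = 1 / (0.194) ≈ 5.1546, so M₂ = 5.1546 × 46 = 237.1116 billion.
ΔM = M₂ − M₁ = 237.1116 − 575 = -337.8884 billion.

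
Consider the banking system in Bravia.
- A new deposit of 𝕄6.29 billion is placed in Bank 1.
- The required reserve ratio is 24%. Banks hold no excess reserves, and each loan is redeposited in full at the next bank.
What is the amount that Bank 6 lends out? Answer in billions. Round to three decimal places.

𝕄1.212 billion

Each bank lends a fraction (1 − rr) = 0.7600 of the deposit it receives, so Bank 6 receives 6.29·0.7600^5 and lends 6.29·0.7600^6 ≈ 1.2121 billion.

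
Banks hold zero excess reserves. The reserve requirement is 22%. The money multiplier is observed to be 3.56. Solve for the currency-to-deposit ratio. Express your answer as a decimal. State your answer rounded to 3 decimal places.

Using m = 3.56. From m = (1 + c)/(c + rr + e), rearranging gives 1 + c = m·(c + rr + e), so c·(1 − m) = m·(rr + e) − 1.
Hence c = [m·(rr + e) − 1]/(1 − m) = [3.56 × (0.22 + 0) − 1] / (1 − 3.56) ≈ 0.084687.

0.085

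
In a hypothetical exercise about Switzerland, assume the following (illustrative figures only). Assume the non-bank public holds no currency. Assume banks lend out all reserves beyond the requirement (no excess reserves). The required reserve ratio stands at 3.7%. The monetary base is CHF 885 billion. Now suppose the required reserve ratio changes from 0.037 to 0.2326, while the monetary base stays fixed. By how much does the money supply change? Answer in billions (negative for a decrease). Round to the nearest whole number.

Initially m₁ = 1 / (0.037) ≈ 27.0270, so M₁ = 27.0270 × 885 = 23918.895 billion.
After the change m₂ = 1 / (0.2326) ≈ 4.2992, so M₂ = 4.2992 × 885 = 3804.792 billion.
ΔM = M₂ − M₁ = 3804.792 − 23918.895 = -20114.103 billion.

-20114 billion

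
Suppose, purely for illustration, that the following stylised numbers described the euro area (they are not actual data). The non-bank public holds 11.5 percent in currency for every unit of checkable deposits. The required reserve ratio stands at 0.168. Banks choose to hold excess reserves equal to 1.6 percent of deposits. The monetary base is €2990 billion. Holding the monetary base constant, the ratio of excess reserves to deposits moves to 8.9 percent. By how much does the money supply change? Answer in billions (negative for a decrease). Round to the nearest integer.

-2188 billion

Initially m₁ = (1 + 0.115) / (0.168 + 0.016 + 0.115) ≈ 3.72910, so M₁ = 3.72910 × 2990 = 11150.009 billion.
After the change m₂ = (1 + 0.115) / (0.168 + 0.089 + 0.115) ≈ 2.99731, so M₂ = 2.99731 × 2990 = 8961.9569 billion.
ΔM = M₂ − M₁ = 8961.9569 − 11150.009 = -2188.0521 billion.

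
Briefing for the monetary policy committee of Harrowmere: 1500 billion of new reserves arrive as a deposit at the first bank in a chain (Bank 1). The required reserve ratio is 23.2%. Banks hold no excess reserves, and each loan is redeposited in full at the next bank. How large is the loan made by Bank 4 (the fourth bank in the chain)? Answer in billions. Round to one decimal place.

521.8 billion

Each bank lends a fraction (1 − rr) = 0.7680 of the deposit it receives, so Bank 4 receives 1500·0.7680^3 and lends 1500·0.7680^4 ≈ 521.8385 billion.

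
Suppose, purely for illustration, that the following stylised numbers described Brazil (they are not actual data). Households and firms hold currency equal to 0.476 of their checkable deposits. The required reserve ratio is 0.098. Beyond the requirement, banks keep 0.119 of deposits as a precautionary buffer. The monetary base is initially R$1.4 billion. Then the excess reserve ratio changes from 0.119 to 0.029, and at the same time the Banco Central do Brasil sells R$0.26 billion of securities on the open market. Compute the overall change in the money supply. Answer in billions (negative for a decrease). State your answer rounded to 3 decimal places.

-0.191 billion

Before: m₁ = (1 + 0.476) / (0.098 + 0.119 + 0.476) ≈ 2.12987, MB₁ = 1.4, so M₁ = 2.12987 × 1.4 ≈ 2.9818 billion.
After: m₂ = (1 + 0.476) / (0.098 + 0.029 + 0.476) ≈ 2.44776, MB₂ = 1.4 − 0.26 = 1.14, so M₂ = 2.44776 × 1.14 ≈ 2.7904 billion.
ΔM = M₂ − M₁ = 2.7904 − 2.9818 = -0.1914 billion.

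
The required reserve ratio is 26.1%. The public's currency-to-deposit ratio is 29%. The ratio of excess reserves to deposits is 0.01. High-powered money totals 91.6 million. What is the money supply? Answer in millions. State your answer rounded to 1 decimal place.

The money multiplier is m = (1 + c) / (rr + e + c) = (1 + 0.29) / (0.261 + 0.01 + 0.29) ≈ 2.2995.
So M = m × MB = 2.2995 × 91.6 = 210.6342 million.

210.6 million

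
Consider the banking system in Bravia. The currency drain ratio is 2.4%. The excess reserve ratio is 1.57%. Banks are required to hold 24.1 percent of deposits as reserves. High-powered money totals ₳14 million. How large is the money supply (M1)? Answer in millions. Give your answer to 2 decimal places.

The money multiplier is m = (1 + c) / (rr + e + c) = (1 + 0.024) / (0.241 + 0.0157 + 0.024) ≈ 3.64802.
So M = m × MB = 3.64802 × 14 ≈ 51.0723 million.

₳51.07 million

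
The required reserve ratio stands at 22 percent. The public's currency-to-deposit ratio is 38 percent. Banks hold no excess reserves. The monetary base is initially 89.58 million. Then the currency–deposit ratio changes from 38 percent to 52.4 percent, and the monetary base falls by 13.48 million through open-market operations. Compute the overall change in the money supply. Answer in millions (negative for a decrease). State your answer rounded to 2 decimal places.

Before: m₁ = (1 + 0.38) / (0.22 + 0.38) = 2.3, MB₁ = 89.58, so M₁ = 2.3 × 89.58 = 206.034 million.
After: m₂ = (1 + 0.524) / (0.22 + 0.524) ≈ 2.04839, MB₂ = 89.58 − 13.48 = 76.1, so M₂ = 2.04839 × 76.1 ≈ 155.8825 million.
ΔM = M₂ − M₁ = 155.8825 − 206.034 = -50.1515 million.

-50.15 million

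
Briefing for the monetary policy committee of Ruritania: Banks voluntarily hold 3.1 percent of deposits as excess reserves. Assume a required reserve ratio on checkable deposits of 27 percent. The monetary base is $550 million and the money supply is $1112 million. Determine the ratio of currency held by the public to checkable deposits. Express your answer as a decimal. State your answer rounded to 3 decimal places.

Using m = M/MB = 1112/550 ≈ 2.021818. From m = (1 + c)/(c + rr + e), rearranging gives 1 + c = m·(c + rr + e), so c·(1 − m) = m·(rr + e) − 1.
Hence c = [m·(rr + e) − 1]/(1 − m) = [2.021818 × (0.27 + 0.031) − 1] / (1 − 2.021818) ≈ 0.383075.

0.383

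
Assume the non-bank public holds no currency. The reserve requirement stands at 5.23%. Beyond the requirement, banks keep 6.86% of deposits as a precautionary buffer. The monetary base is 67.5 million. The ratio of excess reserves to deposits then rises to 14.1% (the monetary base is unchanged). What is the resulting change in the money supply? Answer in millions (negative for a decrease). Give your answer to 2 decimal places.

Initially m₁ = 1 / (0.0523 + 0.0686) ≈ 8.27130, so M₁ = 8.27130 × 67.5 ≈ 558.3128 million.
After the change m₂ = 1 / (0.0523 + 0.141) ≈ 5.17331, so M₂ = 5.17331 × 67.5 ≈ 349.1984 million.
ΔM = M₂ − M₁ = 349.1984 − 558.3128 = -209.1144 million.

-209.11 million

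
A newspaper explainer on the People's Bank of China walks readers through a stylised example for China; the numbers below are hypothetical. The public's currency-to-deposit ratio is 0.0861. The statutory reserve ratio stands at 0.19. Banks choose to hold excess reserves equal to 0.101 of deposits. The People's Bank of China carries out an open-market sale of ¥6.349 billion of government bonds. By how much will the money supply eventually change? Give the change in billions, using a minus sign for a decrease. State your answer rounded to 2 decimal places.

-18.29 billion

The money multiplier is m = (1 + c) / (rr + e + c) = (1 + 0.0861) / (0.19 + 0.101 + 0.0861) ≈ 2.8801.
The sale removes 6.349 billion of base, so ΔM = m × ΔMB = 2.8801 × (−6.349) ≈ -18.2858 billion.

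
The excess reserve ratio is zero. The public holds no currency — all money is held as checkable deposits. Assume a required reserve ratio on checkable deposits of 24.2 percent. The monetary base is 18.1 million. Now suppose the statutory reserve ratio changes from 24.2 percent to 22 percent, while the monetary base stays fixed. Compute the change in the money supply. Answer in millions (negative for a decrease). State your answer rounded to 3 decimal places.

7.479 million

Initially m₁ = 1 / (0.242) ≈ 4.132231, so M₁ = 4.132231 × 18.1 ≈ 74.7934 million.
After the change m₂ = 1 / (0.22) ≈ 4.545455, so M₂ = 4.545455 × 18.1 ≈ 82.2727 million.
ΔM = M₂ − M₁ = 82.2727 − 74.7934 = 7.4793 million.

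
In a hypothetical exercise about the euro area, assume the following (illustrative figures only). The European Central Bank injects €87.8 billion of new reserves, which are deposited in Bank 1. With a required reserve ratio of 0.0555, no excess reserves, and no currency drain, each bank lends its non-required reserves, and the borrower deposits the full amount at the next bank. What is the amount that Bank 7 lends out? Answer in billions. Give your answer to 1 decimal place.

€58.9 billion

Each bank lends a fraction (1 − rr) = 0.9445 of the deposit it receives, so Bank 7 receives 87.8·0.9445^6 and lends 87.8·0.9445^7 ≈ 58.8719 billion.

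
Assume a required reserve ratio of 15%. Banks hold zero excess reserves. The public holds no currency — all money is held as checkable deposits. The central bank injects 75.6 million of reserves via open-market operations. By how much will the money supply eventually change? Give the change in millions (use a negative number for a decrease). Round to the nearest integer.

504 million

The simple money multiplier is m = 1/rr = 1/0.15 ≈ 6.6667.
An open-market purchase increases the monetary base by 75.6 million, so ΔM = m × ΔMB = 6.6667 × 75.6 ≈ 504.0025 million.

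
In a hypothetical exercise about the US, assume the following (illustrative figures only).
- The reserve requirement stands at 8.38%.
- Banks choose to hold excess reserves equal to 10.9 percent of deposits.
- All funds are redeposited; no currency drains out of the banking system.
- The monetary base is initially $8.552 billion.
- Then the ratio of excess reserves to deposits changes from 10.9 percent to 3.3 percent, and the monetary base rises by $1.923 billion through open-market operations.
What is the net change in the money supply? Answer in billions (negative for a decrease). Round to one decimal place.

$45.3 billion

Before: m₁ = 1 / (0.0838 + 0.109) ≈ 5.1867, MB₁ = 8.552, so M₁ = 5.1867 × 8.552 ≈ 44.3567 billion.
After: m₂ = 1 / (0.0838 + 0.033) ≈ 8.5616, MB₂ = 8.552 + 1.923 = 10.475, so M₂ = 8.5616 × 10.475 ≈ 89.6828 billion.
ΔM = M₂ − M₁ = 89.6828 − 44.3567 = 45.3261 billion.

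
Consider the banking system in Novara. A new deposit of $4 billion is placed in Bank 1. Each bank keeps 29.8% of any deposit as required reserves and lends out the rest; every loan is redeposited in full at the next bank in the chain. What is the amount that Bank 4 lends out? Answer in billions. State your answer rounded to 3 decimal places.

$0.971 billion

Each bank lends a fraction (1 − rr) = 0.7020 of the deposit it receives, so Bank 4 receives 4·0.7020^3 and lends 4·0.7020^4 ≈ 0.9714 billion.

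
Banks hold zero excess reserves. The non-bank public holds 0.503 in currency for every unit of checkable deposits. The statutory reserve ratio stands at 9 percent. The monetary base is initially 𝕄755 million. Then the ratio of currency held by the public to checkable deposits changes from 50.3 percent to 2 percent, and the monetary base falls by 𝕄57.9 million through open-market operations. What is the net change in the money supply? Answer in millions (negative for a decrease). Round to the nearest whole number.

Before: m₁ = (1 + 0.503) / (0.09 + 0.503) ≈ 2.5346, MB₁ = 755, so M₁ = 2.5346 × 755 = 1913.623 million.
After: m₂ = (1 + 0.02) / (0.09 + 0.02) ≈ 9.2727, MB₂ = 755 − 57.9 = 697.1, so M₂ = 9.2727 × 697.1 ≈ 6463.9992 million.
ΔM = M₂ − M₁ = 6463.9992 − 1913.623 = 4550.3762 million.

𝕄4550 million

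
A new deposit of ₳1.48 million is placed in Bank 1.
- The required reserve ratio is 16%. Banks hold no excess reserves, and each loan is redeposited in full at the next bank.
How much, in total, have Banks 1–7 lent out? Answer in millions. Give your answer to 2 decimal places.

Bank i lends (1 − rr)^i of the original deposit: Bank 1 lends 1.48·0.8400 = 1.2432, Bank 2 lends 1.48·0.8400² ≈ 1.0443, and so on.
Summing a geometric series: total = 1.48·[0.8400·(1 − 0.8400^7) / (1 − 0.8400)] ≈ 5.4771 million.

₳5.48 million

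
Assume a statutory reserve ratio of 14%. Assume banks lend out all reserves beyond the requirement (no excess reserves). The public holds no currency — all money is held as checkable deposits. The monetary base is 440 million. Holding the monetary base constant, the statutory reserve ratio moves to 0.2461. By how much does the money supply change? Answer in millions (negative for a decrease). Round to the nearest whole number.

Initially m₁ = 1 / (0.14) ≈ 7.1429, so M₁ = 7.1429 × 440 = 3142.876 million.
After the change m₂ = 1 / (0.2461) ≈ 4.0634, so M₂ = 4.0634 × 440 = 1787.896 million.
ΔM = M₂ − M₁ = 1787.896 − 3142.876 = -1354.98 million.

-1355 million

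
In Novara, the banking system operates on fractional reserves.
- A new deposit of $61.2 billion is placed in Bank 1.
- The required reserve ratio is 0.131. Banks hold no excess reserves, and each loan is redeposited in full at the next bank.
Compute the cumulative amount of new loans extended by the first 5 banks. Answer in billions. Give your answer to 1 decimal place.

$204.8 billion

Bank i lends (1 − rr)^i of the original deposit: Bank 1 lends 61.2·0.8690 = 53.1828, Bank 2 lends 61.2·0.8690² ≈ 46.2159, and so on.
Summing a geometric series: total = 61.2·[0.8690·(1 − 0.8690^5) / (1 − 0.8690)] ≈ 204.7891 billion.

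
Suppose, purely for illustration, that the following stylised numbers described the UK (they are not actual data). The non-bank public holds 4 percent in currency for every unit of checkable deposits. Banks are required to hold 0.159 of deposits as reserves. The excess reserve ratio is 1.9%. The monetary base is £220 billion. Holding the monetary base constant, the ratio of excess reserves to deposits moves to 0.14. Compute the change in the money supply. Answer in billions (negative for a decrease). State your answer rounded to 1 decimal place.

Initially m₁ = (1 + 0.04) / (0.159 + 0.019 + 0.04) ≈ 4.77064, so M₁ = 4.77064 × 220 = 1049.5408 billion.
After the change m₂ = (1 + 0.04) / (0.159 + 0.14 + 0.04) ≈ 3.06785, so M₂ = 3.06785 × 220 = 674.927 billion.
ΔM = M₂ − M₁ = 674.927 − 1049.5408 = -374.6138 billion.

-374.6 billion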